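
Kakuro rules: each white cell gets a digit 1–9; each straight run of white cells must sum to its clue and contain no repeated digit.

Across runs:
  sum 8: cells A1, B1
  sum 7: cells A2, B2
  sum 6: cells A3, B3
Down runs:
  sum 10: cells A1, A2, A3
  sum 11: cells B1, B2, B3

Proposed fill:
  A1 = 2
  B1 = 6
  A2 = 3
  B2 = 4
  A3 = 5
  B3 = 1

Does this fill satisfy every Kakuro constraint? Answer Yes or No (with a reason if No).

Yes

Across: 2+6=8; 3+4=7; 5+1=6. Down: 2+3+5=10; 6+4+1=11. No digit repeats within any run.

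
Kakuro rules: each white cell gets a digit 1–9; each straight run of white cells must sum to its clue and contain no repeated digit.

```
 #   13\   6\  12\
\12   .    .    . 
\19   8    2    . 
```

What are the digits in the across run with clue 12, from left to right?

5, 4, 3

R1C1 = 13 − 8 = 5 completes the 13 down.
R1C2 = 6 − 2 = 4 completes the 6 down.
R1C3 = 12 − 9 = 3 completes the 12 across.
R2C3 = 19 − 10 = 9 completes the 19 across.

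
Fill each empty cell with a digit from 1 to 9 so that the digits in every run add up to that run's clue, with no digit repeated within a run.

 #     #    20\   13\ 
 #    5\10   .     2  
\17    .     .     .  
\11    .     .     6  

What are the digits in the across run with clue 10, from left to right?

8 2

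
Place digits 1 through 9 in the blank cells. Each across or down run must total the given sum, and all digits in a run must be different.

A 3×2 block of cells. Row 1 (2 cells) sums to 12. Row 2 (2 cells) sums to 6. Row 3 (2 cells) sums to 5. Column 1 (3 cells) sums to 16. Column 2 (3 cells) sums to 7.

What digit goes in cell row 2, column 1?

7 in 3 cells must be {1,2,4}.
The 12 across and the 7 down share only 4, so (1,2) = 4.
(1,1) = 12 − 4 = 8 completes the 12 across.
Nothing is forced directly, so branch on (2,2), whose candidates are 1 or 2. If (2,2) = 2: then (2,1) would have to be in {4} for the 6 across but in {1,2,3,5,6,7} for the 16 down — contradiction. So (2,2) = 1.
(2,1) = 6 − 1 = 5 completes the 6 across.
(3,1) = 16 − 13 = 3 completes the 16 down.
(3,2) = 5 − 3 = 2 completes the 5 across.

5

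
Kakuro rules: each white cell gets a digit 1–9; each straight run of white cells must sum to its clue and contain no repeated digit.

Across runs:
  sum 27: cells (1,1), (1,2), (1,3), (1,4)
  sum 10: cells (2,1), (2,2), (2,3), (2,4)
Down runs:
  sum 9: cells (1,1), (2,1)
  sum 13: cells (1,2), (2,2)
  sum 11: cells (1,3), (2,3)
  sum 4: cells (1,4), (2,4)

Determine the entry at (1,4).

3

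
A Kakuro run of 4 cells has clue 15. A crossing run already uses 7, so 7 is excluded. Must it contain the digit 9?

No

Counterexample: {1,2,4,8} sums to 15 under that restriction without using 9.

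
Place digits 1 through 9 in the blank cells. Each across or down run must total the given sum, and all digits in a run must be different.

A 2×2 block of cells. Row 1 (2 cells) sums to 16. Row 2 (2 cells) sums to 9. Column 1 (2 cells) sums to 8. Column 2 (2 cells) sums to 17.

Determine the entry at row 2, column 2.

8

16 in 2 cells must be {7,9}; 17 in 2 cells must be {8,9}.
The 16 across and the 8 down share only 7, so (1,1) = 7.
(1,2) = 16 − 7 = 9 completes the 16 across.
(2,1) = 8 − 7 = 1 completes the 8 down.
(2,2) = 9 − 1 = 8 completes the 9 across.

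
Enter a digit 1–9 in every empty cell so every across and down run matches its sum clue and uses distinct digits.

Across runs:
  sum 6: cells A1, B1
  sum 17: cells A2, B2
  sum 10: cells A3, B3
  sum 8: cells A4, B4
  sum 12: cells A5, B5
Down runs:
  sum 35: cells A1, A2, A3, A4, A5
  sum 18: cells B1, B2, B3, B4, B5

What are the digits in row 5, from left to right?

17 in 2 cells must be {8,9}; 35 in 5 cells must be {5,6,7,8,9}.
Only 5 fits A1 under both its across sum 6 and down sum 35.
B1 = 6 − 5 = 1 completes the 6 across.
Given what's placed, B2 must be 8 to fit the 17 across and 18 down.
A2 = 17 − 8 = 9 completes the 17 across.
No cell is forced outright now. A4 can only be 6 or 7 (the digits allowed by both its 8 across and its 35 down). If A4 = 7: then B4 would have to be in {1} for the 8 across but in {2,3,4} for the 18 down — contradiction. So A4 = 6.
B4 = 8 − 6 = 2 completes the 8 across.
Nothing is forced directly, so branch on A3, whose candidates are 7 or 8. If A3 = 8: then B3 would have to be in {2} for the 10 across but in {3,4} for the 18 down — contradiction. So A3 = 7.
B3 = 10 − 7 = 3 completes the 10 across.
A5 = 35 − 27 = 8 completes the 35 down.
B5 = 12 − 8 = 4 completes the 12 across.

8, 4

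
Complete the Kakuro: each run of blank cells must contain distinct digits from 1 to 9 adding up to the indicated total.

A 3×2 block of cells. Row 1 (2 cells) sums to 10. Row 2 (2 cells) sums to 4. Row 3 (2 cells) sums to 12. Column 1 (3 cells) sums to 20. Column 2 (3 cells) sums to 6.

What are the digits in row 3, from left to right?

9, 3

4 in 2 cells must be {1,3}; 6 in 3 cells must be {1,2,3}.
The 4 across and the 20 down share only 3, so (2,1) = 3.
(2,2) = 4 − 3 = 1 completes the 4 across.
Given what's placed, (3,2) must be 3 to fit the 12 across and 6 down.
(1,2) = 6 − 4 = 2 completes the 6 down.
(3,1) = 12 − 3 = 9 completes the 12 across.
(1,1) = 10 − 2 = 8 completes the 10 across.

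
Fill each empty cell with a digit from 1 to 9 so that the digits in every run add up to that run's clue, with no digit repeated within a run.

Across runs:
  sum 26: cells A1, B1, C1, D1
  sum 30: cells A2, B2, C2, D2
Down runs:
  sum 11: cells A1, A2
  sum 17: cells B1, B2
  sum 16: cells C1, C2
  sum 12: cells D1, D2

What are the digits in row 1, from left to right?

30 in 4 cells must be {6,7,8,9}; 17 in 2 cells must be {8,9}; 16 in 2 cells must be {7,9}.
Nothing is forced directly, so branch on B1, whose candidates are 8 or 9. If B1 = 9: that forces C1 = 7, B2 = 8, C2 = 9, D2 = 7, after which D1 would have to be in {2,4,6,8} for the 26 across but in {5} for the 12 down — contradiction. So B1 = 8.
B2 = 17 − 8 = 9 completes the 17 down.
Given what's placed, C2 must be 7 to fit the 30 across and 16 down.
D2 = 8: the only remaining digit allowed by both the 30 across and the 12 down.
C1 = 16 − 7 = 9 completes the 16 down.
D1 = 12 − 8 = 4 completes the 12 down.
A2 = 30 − 24 = 6 completes the 30 across.
A1 = 26 − 21 = 5 completes the 26 across.

5 8 9 4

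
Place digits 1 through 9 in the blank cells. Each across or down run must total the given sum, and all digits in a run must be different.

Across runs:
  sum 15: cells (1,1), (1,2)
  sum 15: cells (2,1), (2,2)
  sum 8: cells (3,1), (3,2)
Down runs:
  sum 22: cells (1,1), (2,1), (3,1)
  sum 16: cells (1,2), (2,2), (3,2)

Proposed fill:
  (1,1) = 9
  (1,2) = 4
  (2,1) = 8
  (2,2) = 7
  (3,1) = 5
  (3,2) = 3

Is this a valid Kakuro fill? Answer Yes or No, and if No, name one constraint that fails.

No — the across run (1,1)–(1,2) sums to 13, not 15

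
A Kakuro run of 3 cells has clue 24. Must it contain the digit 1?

No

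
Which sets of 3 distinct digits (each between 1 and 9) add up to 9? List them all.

{1,2,6}; {1,3,5}; {2,3,4}

3 distinct digits from 1–9 sum between 6 and 24.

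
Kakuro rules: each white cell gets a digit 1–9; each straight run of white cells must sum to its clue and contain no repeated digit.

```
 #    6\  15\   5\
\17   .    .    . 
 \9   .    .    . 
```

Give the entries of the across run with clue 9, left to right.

The 9 across and the 15 down share only 6, so R2C2 = 6.
R1C2 = 15 − 6 = 9 completes the 15 down.
Nothing is forced directly, so branch on R2C1, whose candidates are 1 or 2. If R2C1 = 2: then R1C1 would have to be in {1,2,3,5,6,7} for the 17 across but in {4} for the 6 down — contradiction. So R2C1 = 1.
R1C1 = 6 − 1 = 5 completes the 6 down.
R1C3 = 17 − 14 = 3 completes the 17 across.
R2C3 = 9 − 7 = 2 completes the 9 across.

1 6 2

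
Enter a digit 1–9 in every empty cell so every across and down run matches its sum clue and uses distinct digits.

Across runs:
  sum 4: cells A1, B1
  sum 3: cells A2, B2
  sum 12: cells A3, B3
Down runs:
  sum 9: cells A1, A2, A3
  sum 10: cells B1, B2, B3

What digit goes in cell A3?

5

4 in 2 cells must be {1,3}; 3 in 2 cells must be {1,2}.
Nothing is forced directly, so branch on A2, whose candidates are 1 or 2. If A2 = 2: that forces B2 = 1, B1 = 3, after which B3 would have to be in {3,4,5,7,8,9} for the 12 across but in {6} for the 10 down — contradiction. So A2 = 1.
Given what's placed, A1 must be 3 to fit the 4 across and 9 down.
B1 = 4 − 3 = 1 completes the 4 across.
B2 = 3 − 1 = 2 completes the 3 across.
A3 = 9 − 4 = 5 completes the 9 down.
B3 = 12 − 5 = 7 completes the 12 across.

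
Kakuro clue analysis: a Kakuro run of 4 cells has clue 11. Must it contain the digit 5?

The only way to make 11 from 4 distinct digits is {1,2,3,5}, which contains 5.

Yes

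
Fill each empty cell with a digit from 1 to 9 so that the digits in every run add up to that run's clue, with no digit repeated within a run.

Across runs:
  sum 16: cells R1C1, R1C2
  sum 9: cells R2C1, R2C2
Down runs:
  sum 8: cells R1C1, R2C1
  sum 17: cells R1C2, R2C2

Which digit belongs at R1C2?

9

16 in 2 cells must be {7,9}; 17 in 2 cells must be {8,9}.
The 16 across and the 8 down share only 7, so R1C1 = 7.
R1C2 = 16 − 7 = 9 completes the 16 across.
R2C1 = 8 − 7 = 1 completes the 8 down.
R2C2 = 9 − 1 = 8 completes the 9 across.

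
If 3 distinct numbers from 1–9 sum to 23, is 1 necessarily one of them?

The only way to make 23 from 3 distinct digits is {6,8,9}, which does not contain 1.

No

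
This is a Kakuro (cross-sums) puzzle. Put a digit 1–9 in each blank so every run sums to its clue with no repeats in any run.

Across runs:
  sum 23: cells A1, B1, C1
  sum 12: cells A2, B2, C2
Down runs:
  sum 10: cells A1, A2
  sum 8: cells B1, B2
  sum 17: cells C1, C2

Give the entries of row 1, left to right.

23 in 3 cells must be {6,8,9}; 17 in 2 cells must be {8,9}.
The 23 across and the 8 down share only 6, so B1 = 6.
B2 = 8 − 6 = 2 completes the 8 down.
Given what's placed, C2 must be 9 to fit the 12 across and 17 down.
C1 = 17 − 9 = 8 completes the 17 down.
A2 = 12 − 11 = 1 completes the 12 across.
A1 = 23 − 14 = 9 completes the 23 across.

9 6 8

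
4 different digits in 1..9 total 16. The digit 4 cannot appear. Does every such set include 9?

No

Counterexample: {1,2,5,8} sums to 16 under that restriction without using 9.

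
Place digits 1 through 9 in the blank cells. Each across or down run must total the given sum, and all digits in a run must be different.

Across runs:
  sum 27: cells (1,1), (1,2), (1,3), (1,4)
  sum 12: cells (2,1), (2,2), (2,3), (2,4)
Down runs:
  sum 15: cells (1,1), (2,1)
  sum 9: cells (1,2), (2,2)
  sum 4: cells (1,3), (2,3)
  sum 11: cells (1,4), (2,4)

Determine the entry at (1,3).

3

4 in 2 cells must be {1,3}.
Only 3 fits (1,3) under both its across sum 27 and down sum 4.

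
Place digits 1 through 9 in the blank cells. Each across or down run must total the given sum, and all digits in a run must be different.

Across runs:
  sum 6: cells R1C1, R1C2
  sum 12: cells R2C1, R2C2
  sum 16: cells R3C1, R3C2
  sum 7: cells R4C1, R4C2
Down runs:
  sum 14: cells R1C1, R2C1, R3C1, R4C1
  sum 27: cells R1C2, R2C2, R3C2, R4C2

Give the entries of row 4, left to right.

16 in 2 cells must be {7,9}.
Only 7 fits R3C1 under both its across sum 16 and down sum 14.
R3C2 = 16 − 7 = 9 completes the 16 across.
Given what's placed, R2C1 must be 4 to fit the 12 across and 14 down.
R2C2 = 12 − 4 = 8 completes the 12 across.
R1C2 = 4: the only remaining digit allowed by both the 6 across and the 27 down.
R4C2 = 27 − 21 = 6 completes the 27 down.
R1C1 = 6 − 4 = 2 completes the 6 across.
R4C1 = 7 − 6 = 1 completes the 7 across.

1 6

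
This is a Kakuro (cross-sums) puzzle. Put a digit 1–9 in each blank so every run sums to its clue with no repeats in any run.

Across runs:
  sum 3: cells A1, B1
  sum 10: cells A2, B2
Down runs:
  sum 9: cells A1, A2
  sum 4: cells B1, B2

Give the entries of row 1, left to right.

3 in 2 cells must be {1,2}; 4 in 2 cells must be {1,3}.
The 3 across and the 4 down share only 1, so B1 = 1.
B2 = 4 − 1 = 3 completes the 4 down.
A1 = 3 − 1 = 2 completes the 3 across.
A2 = 10 − 3 = 7 completes the 10 across.

2 1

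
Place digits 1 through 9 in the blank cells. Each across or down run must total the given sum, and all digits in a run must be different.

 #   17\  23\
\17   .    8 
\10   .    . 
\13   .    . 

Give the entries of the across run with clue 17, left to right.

17 in 2 cells must be {8,9}; 23 in 3 cells must be {6,8,9}.
R1C1 = 17 − 8 = 9 completes the 17 across.
No cell is forced outright now. R2C2 can only be 6 or 9 (the digits allowed by both its 10 across and its 23 down). If R2C2 = 6: then R2C1 would have to be in {4} for the 10 across but in {1,2,3,5,6,7} for the 17 down — contradiction. So R2C2 = 9.
R2C1 = 10 − 9 = 1 completes the 10 across.
R3C1 = 17 − 10 = 7 completes the 17 down.
R3C2 = 13 − 7 = 6 completes the 13 across.

9 8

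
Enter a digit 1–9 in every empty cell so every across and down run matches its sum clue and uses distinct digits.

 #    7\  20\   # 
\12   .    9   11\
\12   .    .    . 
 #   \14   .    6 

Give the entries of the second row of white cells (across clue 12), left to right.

R1C1 = 12 − 9 = 3 completes the 12 across.
R2C1 = 7 − 3 = 4 completes the 7 down.
R2C3 = 11 − 6 = 5 completes the 11 down.
R3C2 = 14 − 6 = 8 completes the 14 across.
R2C2 = 12 − 9 = 3 completes the 12 across.

4 3 5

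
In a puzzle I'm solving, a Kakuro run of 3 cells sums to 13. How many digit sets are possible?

7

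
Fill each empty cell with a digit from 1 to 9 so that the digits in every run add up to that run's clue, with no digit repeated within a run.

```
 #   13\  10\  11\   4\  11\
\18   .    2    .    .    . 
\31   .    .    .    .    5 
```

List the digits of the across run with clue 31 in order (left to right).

9 8 6 3 5

4 in 2 cells must be {1,3}.
R1C5 = 11 − 5 = 6 completes the 11 down.
R2C2 = 10 − 2 = 8 completes the 10 down.
Given what's placed, R2C4 must be 3 to fit the 31 across and 4 down.
R1C4 = 4 − 3 = 1 completes the 4 down.
Nothing is forced directly, so branch on R2C1, whose candidates are 6 or 9. If R2C1 = 6: then R1C1 would have to be in {4,5} for the 18 across but in {7} for the 13 down — contradiction. So R2C1 = 9.
R1C1 = 13 − 9 = 4 completes the 13 down.
R1C3 = 18 − 13 = 5 completes the 18 across.
R2C3 = 31 − 25 = 6 completes the 31 across.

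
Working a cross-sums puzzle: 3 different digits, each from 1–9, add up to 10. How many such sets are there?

4

3 distinct digits from 1–9 sum between 6 and 24.
Enumerating: {1,2,7}, {1,3,6}, {1,4,5}, {2,3,5}.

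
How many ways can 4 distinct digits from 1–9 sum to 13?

3

4 distinct digits from 1–9 sum between 10 and 30.
Enumerating: {1,2,3,7}, {1,2,4,6}, {1,3,4,5}.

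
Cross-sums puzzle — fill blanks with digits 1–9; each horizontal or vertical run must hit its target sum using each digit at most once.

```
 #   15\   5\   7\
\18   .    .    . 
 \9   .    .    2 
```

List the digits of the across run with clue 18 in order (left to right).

R1C3 = 7 − 2 = 5 completes the 7 down.
R2C1 = 6: the only remaining digit allowed by both the 9 across and the 15 down.
R2C2 = 9 − 8 = 1 completes the 9 across.
R1C1 = 15 − 6 = 9 completes the 15 down.
R1C2 = 18 − 14 = 4 completes the 18 across.

9 4 5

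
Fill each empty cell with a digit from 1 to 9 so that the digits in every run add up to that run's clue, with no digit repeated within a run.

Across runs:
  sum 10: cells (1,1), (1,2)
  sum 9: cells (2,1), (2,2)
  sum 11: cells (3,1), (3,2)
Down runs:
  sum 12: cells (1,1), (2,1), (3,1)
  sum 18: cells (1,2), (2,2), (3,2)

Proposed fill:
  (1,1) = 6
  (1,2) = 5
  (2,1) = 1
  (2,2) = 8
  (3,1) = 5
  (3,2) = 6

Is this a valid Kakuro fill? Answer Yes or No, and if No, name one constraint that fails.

No — the down run (1,2)–(3,2) sums to 19, not 18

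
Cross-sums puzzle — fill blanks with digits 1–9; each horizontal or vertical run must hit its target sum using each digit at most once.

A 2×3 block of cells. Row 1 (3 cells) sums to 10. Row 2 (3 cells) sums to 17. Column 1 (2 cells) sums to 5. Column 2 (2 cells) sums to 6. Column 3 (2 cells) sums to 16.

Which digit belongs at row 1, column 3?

16 in 2 cells must be {7,9}.
The 10 across and the 16 down share only 7, so (1,3) = 7.
(2,3) = 16 − 7 = 9 completes the 16 down.
Nothing is forced directly, so branch on (1,1), whose candidates are 1 or 2. If (1,1) = 1: that forces (1,2) = 2, after which (2,1) would have to be in {1,2,3,5,6,7} for the 17 across but in {4} for the 5 down — contradiction. So (1,1) = 2.
(1,2) = 10 − 9 = 1 completes the 10 across.
(2,1) = 5 − 2 = 3 completes the 5 down.
(2,2) = 17 − 12 = 5 completes the 17 across.

7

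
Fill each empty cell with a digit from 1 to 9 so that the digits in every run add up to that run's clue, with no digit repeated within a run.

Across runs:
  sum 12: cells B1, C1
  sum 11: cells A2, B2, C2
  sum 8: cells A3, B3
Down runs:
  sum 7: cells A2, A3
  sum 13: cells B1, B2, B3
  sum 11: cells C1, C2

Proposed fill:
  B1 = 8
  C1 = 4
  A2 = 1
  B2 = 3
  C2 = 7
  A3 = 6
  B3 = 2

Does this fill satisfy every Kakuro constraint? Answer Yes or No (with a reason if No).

Across: 8+4=12; 1+3+7=11; 6+2=8. Down: 1+6=7; 8+3+2=13; 4+7=11. No digit repeats within any run.

Yes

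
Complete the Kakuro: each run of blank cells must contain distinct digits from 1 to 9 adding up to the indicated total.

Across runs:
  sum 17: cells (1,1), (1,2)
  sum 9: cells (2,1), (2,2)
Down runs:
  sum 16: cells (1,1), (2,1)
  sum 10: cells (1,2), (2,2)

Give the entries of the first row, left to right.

9 8

17 in 2 cells must be {8,9}; 16 in 2 cells must be {7,9}.
The 17 across and the 16 down share only 9, so (1,1) = 9.
(1,2) = 17 − 9 = 8 completes the 17 across.
(2,1) = 16 − 9 = 7 completes the 16 down.
(2,2) = 9 − 7 = 2 completes the 9 across.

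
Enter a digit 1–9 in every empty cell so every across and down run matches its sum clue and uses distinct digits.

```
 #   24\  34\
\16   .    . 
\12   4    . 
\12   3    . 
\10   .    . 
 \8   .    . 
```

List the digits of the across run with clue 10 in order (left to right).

16 in 2 cells must be {7,9}; 34 in 5 cells must be {4,6,7,8,9}.
R2C2 = 12 − 4 = 8 completes the 12 across.
R3C2 = 12 − 3 = 9 completes the 12 across.
R1C2 = 7: the only remaining digit allowed by both the 16 across and the 34 down.
R5C2 = 6: the only remaining digit allowed by both the 8 across and the 34 down.
R1C1 = 16 − 7 = 9 completes the 16 across.
R4C2 = 34 − 30 = 4 completes the 34 down.
R5C1 = 8 − 6 = 2 completes the 8 across.
R4C1 = 10 − 4 = 6 completes the 10 across.

6 4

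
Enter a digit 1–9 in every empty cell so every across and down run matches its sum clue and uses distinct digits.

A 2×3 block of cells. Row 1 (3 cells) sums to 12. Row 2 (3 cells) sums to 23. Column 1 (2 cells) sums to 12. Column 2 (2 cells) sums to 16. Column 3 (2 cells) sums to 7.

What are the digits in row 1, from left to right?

23 in 3 cells must be {6,8,9}; 16 in 2 cells must be {7,9}.
The 23 across and the 16 down share only 9, so (2,2) = 9.
Given what's placed, (2,3) must be 6 to fit the 23 across and 7 down.
(1,2) = 16 − 9 = 7 completes the 16 down.
(1,3) = 7 − 6 = 1 completes the 7 down.
(2,1) = 23 − 15 = 8 completes the 23 across.
(1,1) = 12 − 8 = 4 completes the 12 across.

4, 7, 1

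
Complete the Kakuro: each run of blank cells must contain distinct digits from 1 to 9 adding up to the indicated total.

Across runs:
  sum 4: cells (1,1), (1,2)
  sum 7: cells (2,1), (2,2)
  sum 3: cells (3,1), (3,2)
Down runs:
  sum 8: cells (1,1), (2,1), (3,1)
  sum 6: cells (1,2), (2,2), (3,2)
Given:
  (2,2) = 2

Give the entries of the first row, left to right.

1, 3

4 in 2 cells must be {1,3}; 3 in 2 cells must be {1,2}; 6 in 3 cells must be {1,2,3}.
(2,1) = 7 − 2 = 5 completes the 7 across.
(3,2) = 1: the only remaining digit allowed by both the 3 across and the 6 down.
Given what's placed, (1,1) must be 1 to fit the 4 across and 8 down.
(1,2) = 4 − 1 = 3 completes the 4 across.
(3,1) = 3 − 1 = 2 completes the 3 across.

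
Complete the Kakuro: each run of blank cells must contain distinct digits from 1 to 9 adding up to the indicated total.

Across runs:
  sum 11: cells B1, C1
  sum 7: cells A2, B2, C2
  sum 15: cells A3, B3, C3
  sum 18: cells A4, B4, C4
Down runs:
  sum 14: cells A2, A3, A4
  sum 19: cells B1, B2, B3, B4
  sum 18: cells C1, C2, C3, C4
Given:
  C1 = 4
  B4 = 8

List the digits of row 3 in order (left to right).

7 3 5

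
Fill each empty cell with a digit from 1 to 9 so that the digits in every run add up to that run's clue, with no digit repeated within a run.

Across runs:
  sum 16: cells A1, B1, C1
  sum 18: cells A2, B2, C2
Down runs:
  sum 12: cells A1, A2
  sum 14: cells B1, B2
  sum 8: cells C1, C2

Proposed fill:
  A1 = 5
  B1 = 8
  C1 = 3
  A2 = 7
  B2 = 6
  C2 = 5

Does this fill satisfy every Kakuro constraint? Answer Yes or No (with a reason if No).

Yes

Across: 5+8+3=16; 7+6+5=18. Down: 5+7=12; 8+6=14; 3+5=8. No digit repeats within any run.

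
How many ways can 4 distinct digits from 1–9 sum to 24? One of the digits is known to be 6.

4 distinct digits from 1–9 sum between 10 and 30.
Keeping only sets containing 6.
Enumerating: {1,6,8,9}, {2,6,7,9}, {3,6,7,8}, {4,5,6,9}.

4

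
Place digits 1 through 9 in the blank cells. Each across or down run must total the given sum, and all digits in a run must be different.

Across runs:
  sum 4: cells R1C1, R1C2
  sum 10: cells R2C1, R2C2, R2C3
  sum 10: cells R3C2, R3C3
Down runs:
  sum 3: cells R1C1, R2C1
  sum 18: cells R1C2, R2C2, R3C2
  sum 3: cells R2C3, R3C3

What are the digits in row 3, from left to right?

8 2

4 in 2 cells must be {1,3}; 3 in 2 cells must be {1,2}.
The 4 across and the 3 down share only 1, so R1C1 = 1.
R1C2 = 4 − 1 = 3 completes the 4 across.
R2C1 = 3 − 1 = 2 completes the 3 down.
R2C2 = 7: the only remaining digit allowed by both the 10 across and the 18 down.
R2C3 = 10 − 9 = 1 completes the 10 across.
R3C2 = 18 − 10 = 8 completes the 18 down.
R3C3 = 10 − 8 = 2 completes the 10 across.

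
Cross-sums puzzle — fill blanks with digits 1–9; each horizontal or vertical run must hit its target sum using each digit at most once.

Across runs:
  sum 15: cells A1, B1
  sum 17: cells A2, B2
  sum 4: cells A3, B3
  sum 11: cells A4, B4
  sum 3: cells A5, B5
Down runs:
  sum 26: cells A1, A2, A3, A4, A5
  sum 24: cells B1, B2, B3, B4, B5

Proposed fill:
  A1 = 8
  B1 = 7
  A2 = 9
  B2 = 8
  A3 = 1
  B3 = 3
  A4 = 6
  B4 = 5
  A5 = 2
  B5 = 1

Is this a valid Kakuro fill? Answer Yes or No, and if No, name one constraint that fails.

Yes

Across: 8+7=15; 9+8=17; 1+3=4; 6+5=11; 2+1=3. Down: 8+9+1+6+2=26; 7+8+3+5+1=24. No digit repeats within any run.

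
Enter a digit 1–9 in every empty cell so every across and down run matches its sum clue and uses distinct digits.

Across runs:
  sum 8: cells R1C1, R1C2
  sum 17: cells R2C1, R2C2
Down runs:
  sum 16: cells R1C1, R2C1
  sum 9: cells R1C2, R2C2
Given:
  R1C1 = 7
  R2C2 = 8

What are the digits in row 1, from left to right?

7, 1

17 in 2 cells must be {8,9}; 16 in 2 cells must be {7,9}.
R1C2 = 8 − 7 = 1 completes the 8 across.
R2C1 = 17 − 8 = 9 completes the 17 across.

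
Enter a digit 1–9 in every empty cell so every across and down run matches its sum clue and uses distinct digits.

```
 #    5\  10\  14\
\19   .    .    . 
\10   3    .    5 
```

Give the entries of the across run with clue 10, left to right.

3 2 5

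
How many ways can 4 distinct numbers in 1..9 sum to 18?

4 distinct digits from 1–9 sum between 10 and 30.

11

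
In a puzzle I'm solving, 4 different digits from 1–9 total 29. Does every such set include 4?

No

The only way to make 29 from 4 distinct digits is {5,7,8,9}, which does not contain 4.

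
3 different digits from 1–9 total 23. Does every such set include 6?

Yes

The only way to make 23 from 3 distinct digits is {6,8,9}, which contains 6.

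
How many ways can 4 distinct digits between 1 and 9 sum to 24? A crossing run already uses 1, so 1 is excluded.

4 distinct digits from 1–9 sum between 10 and 30.
Dropping sets that contain 1.

7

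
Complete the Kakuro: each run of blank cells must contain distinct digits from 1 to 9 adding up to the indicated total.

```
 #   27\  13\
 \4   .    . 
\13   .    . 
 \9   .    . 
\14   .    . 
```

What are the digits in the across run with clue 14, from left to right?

4 in 2 cells must be {1,3}.
Only 3 fits R1C1 under both its across sum 4 and down sum 27.
R1C2 = 4 − 3 = 1 completes the 4 across.
Nothing is forced directly, so branch on R3C1, whose candidates are 7 or 8. If R3C1 = 8: then R3C2 would have to be in {1} for the 9 across but in {2,3,4,5,6,7} for the 13 down — contradiction. So R3C1 = 7.
R3C2 = 9 − 7 = 2 completes the 9 across.
R4C2 = 6: the only remaining digit allowed by both the 14 across and the 13 down.
R2C2 = 13 − 9 = 4 completes the 13 down.
R4C1 = 14 − 6 = 8 completes the 14 across.

8 6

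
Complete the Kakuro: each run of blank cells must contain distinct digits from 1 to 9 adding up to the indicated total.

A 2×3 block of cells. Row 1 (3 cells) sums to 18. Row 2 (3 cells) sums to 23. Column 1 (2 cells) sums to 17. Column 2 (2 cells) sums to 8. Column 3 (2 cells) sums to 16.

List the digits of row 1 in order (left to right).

9 2 7

23 in 3 cells must be {6,8,9}; 17 in 2 cells must be {8,9}; 16 in 2 cells must be {7,9}.
The 23 across and the 8 down share only 6, so (2,2) = 6.
Given what's placed, (2,3) must be 9 to fit the 23 across and 16 down.
(1,2) = 8 − 6 = 2 completes the 8 down.
(1,3) = 16 − 9 = 7 completes the 16 down.
(2,1) = 23 − 15 = 8 completes the 23 across.
(1,1) = 18 − 9 = 9 completes the 18 across.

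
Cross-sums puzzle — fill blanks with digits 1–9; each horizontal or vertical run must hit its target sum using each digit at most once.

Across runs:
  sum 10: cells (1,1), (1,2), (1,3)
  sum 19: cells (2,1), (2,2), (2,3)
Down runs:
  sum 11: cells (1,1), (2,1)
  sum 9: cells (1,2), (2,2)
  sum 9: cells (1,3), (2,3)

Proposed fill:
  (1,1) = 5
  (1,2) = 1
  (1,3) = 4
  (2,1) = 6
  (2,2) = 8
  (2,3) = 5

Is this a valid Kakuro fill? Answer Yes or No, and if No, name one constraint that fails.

Yes

Across: 5+1+4=10; 6+8+5=19. Down: 5+6=11; 1+8=9; 4+5=9. No digit repeats within any run.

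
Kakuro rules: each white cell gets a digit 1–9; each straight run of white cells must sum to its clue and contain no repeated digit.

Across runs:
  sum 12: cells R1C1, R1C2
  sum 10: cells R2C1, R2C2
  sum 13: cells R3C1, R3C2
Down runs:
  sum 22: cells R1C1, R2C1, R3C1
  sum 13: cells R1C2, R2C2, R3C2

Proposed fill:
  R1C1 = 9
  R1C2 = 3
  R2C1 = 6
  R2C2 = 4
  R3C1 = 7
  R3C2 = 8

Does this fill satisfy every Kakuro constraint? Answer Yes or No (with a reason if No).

No — the across run R3C1–R3C2 sums to 15, not 13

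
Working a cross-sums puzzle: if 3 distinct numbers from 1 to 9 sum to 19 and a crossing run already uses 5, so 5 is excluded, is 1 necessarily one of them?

No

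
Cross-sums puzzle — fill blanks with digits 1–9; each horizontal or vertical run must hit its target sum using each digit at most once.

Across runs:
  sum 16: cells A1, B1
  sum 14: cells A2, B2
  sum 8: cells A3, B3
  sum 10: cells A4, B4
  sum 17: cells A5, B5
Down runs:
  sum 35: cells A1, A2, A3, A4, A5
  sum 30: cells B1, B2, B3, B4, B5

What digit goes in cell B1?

9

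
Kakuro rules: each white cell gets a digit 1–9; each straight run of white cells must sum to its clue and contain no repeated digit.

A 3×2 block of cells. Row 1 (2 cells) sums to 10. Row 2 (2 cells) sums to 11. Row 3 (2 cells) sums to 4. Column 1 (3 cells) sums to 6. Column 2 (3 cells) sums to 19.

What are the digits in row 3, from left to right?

4 in 2 cells must be {1,3}; 6 in 3 cells must be {1,2,3}.
The 4 across and the 19 down share only 3, so (3,2) = 3.
(3,1) = 4 − 3 = 1 completes the 4 across.
Nothing is forced directly, so branch on (1,1), whose candidates are 2 or 3. If (1,1) = 2: then (1,2) would have to be in {8} for the 10 across but in {7,9} for the 19 down — contradiction. So (1,1) = 3.
(1,2) = 10 − 3 = 7 completes the 10 across.
(2,1) = 6 − 4 = 2 completes the 6 down.
(2,2) = 11 − 2 = 9 completes the 11 across.

1 3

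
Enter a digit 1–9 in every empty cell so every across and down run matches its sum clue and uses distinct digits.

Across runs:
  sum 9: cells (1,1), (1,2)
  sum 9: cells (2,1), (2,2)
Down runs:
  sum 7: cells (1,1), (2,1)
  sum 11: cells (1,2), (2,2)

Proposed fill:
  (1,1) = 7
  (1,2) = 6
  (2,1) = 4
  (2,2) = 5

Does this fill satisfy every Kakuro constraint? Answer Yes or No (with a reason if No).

No — the across run (1,1)–(1,2) sums to 13, not 9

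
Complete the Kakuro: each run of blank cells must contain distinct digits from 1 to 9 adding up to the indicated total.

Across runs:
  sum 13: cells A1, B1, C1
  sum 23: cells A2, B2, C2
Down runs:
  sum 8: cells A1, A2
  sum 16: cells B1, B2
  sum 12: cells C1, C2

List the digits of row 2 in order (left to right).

6 9 8

23 in 3 cells must be {6,8,9}; 16 in 2 cells must be {7,9}.
The 23 across and the 8 down share only 6, so A2 = 6.
Given what's placed, B2 must be 9 to fit the 23 across and 16 down.
C2 = 23 − 15 = 8 completes the 23 across.
A1 = 8 − 6 = 2 completes the 8 down.
B1 = 16 − 9 = 7 completes the 16 down.
C1 = 13 − 9 = 4 completes the 13 across.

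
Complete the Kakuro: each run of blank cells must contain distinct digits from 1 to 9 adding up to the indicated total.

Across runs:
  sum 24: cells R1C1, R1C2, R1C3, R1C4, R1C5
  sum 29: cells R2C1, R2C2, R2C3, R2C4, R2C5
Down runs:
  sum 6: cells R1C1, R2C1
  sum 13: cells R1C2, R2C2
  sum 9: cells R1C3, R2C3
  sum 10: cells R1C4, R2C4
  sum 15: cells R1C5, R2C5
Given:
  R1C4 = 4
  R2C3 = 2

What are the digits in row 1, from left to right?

R1C3 = 9 − 2 = 7 completes the 9 down.
R2C4 = 10 − 4 = 6 completes the 10 down.
Nothing is forced directly, so branch on R2C1, whose candidates are 4 or 5. If R2C1 = 5: that forces R1C1 = 1, R1C2 = 9, after which R1C5 would have to be in {3} for the 24 across but in {6,7,8,9} for the 15 down — contradiction. So R2C1 = 4.
R1C1 = 6 − 4 = 2 completes the 6 down.
No cell is forced outright now. R1C5 can only be 6 or 8 (the digits allowed by both its 24 across and its 15 down). If R1C5 = 8: then R1C2 would have to be in {3} for the 24 across but in {4,5,6,7,8,9} for the 13 down — contradiction. So R1C5 = 6.
R1C2 = 24 − 19 = 5 completes the 24 across.
R2C2 = 13 − 5 = 8 completes the 13 down.
R2C5 = 29 − 20 = 9 completes the 29 across.

2 5 7 4 6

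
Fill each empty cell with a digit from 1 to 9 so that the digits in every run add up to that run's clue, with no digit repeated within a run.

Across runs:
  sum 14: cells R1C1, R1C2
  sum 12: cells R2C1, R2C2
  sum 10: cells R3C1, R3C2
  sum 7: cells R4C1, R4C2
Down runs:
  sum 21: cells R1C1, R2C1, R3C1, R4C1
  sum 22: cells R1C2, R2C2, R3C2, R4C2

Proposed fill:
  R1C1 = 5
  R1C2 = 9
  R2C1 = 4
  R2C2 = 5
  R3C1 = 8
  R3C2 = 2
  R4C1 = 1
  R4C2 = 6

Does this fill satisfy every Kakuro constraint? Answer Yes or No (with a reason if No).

No — the down run R1C1–R4C1 sums to 18, not 21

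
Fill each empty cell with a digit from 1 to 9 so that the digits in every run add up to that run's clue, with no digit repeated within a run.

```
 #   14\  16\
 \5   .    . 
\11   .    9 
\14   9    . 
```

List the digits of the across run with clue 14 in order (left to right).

R2C1 = 11 − 9 = 2 completes the 11 across.
R3C2 = 14 − 9 = 5 completes the 14 across.
R1C1 = 14 − 11 = 3 completes the 14 down.
R1C2 = 5 − 3 = 2 completes the 5 across.

9 5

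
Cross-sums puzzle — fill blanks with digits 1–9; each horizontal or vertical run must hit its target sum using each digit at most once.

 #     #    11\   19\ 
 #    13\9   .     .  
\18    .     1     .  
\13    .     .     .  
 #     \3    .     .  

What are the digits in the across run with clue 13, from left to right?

4, 3, 6

3 in 2 cells must be {1,2}; 11 in 4 cells must be {1,2,3,5}.
R4C2 = 2: the only remaining digit allowed by both the 3 across and the 11 down.
R4C3 = 3 − 2 = 1 completes the 3 across.
Nothing is forced directly, so branch on R2C1, whose candidates are 8 or 9. If R2C1 = 8: that forces R2C3 = 9, R3C1 = 5, after which R3C2 would have to be in {1,2,6,7} for the 13 across but in {3,5} for the 11 down — contradiction. So R2C1 = 9.
R2C3 = 18 − 10 = 8 completes the 18 across.
R3C1 = 13 − 9 = 4 completes the 13 down.
Given what's placed, R3C2 must be 3 to fit the 13 across and 11 down.
R3C3 = 13 − 7 = 6 completes the 13 across.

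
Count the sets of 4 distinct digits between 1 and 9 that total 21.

4 distinct digits from 1–9 sum between 10 and 30.

11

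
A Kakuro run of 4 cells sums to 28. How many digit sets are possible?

2

4 distinct digits from 1–9 sum between 10 and 30.
Enumerating: {4,7,8,9}, {5,6,8,9}.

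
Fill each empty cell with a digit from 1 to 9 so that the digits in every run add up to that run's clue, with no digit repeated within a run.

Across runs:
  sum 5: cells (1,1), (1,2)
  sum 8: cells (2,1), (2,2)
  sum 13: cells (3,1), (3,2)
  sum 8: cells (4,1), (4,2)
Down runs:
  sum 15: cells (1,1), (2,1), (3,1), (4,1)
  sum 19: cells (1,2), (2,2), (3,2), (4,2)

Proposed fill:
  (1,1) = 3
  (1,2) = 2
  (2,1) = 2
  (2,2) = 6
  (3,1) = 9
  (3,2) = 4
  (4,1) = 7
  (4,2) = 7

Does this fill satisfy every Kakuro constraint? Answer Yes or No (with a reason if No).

No — the across run (4,1)–(4,2) sums to 14, not 8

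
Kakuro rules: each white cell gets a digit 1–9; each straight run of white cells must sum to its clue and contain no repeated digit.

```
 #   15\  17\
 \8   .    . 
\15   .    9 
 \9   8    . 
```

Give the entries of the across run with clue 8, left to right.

R2C1 = 15 − 9 = 6 completes the 15 across.
R3C2 = 9 − 8 = 1 completes the 9 across.
R1C1 = 15 − 14 = 1 completes the 15 down.
R1C2 = 8 − 1 = 7 completes the 8 across.

1 7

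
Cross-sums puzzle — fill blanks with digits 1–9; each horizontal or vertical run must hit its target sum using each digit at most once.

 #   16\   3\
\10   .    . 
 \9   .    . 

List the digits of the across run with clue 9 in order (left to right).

16 in 2 cells must be {7,9}; 3 in 2 cells must be {1,2}.
The 9 across and the 16 down share only 7, so R2C1 = 7.
R2C2 = 9 − 7 = 2 completes the 9 across.
R1C1 = 16 − 7 = 9 completes the 16 down.
R1C2 = 10 − 9 = 1 completes the 10 across.

7 2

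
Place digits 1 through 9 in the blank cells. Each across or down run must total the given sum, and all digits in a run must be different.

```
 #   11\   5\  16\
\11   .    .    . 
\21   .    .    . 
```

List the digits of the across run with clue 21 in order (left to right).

16 in 2 cells must be {7,9}.
The 11 across and the 16 down share only 7, so R1C3 = 7.
The 21 across and the 5 down share only 4, so R2C2 = 4.
R2C3 = 16 − 7 = 9 completes the 16 down.
R1C1 = 3: the only remaining digit allowed by both the 11 across and the 11 down.
R1C2 = 11 − 10 = 1 completes the 11 across.
R2C1 = 21 − 13 = 8 completes the 21 across.

8 4 9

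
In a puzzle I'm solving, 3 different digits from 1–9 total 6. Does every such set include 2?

The only way to make 6 from 3 distinct digits is {1,2,3}, which contains 2.

Yes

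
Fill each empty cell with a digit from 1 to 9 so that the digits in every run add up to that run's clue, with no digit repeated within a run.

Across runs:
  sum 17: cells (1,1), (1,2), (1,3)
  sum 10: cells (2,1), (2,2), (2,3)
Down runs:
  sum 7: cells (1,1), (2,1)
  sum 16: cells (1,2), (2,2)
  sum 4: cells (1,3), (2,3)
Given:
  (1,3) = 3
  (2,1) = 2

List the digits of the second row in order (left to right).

16 in 2 cells must be {7,9}; 4 in 2 cells must be {1,3}.
(1,1) = 7 − 2 = 5 completes the 7 down.
(1,2) = 17 − 8 = 9 completes the 17 across.
(2,2) = 16 − 9 = 7 completes the 16 down.
(2,3) = 10 − 9 = 1 completes the 10 across.

2 7 1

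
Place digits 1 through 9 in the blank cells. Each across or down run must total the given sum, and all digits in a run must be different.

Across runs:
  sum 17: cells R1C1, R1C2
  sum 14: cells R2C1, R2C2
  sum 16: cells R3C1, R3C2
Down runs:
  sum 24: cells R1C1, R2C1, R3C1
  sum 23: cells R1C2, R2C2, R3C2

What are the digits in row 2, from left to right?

17 in 2 cells must be {8,9}; 16 in 2 cells must be {7,9}; 24 in 3 cells must be {7,8,9}.
The 16 across and the 23 down share only 9, so R3C2 = 9.
Given what's placed, R1C2 must be 8 to fit the 17 across and 23 down.
R2C2 = 23 − 17 = 6 completes the 23 down.
R3C1 = 16 − 9 = 7 completes the 16 across.
R1C1 = 17 − 8 = 9 completes the 17 across.
R2C1 = 14 − 6 = 8 completes the 14 across.

8, 6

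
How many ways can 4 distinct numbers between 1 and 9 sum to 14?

5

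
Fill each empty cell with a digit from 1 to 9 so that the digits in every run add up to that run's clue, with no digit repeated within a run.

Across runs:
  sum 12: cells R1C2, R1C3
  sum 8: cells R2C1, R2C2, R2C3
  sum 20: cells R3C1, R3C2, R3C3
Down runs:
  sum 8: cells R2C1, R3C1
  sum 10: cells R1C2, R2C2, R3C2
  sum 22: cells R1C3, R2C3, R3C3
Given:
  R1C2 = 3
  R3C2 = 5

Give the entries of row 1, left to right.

3 9

R1C3 = 12 − 3 = 9 completes the 12 across.
R2C2 = 10 − 8 = 2 completes the 10 down.
Given what's placed, R2C3 must be 5 to fit the 8 across and 22 down.
R3C3 = 22 − 14 = 8 completes the 22 down.
R2C1 = 8 − 7 = 1 completes the 8 across.
R3C1 = 20 − 13 = 7 completes the 20 across.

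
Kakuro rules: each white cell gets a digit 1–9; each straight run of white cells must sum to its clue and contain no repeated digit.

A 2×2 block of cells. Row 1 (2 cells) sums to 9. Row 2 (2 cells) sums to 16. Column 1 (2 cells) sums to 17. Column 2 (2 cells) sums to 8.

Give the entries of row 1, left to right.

8 1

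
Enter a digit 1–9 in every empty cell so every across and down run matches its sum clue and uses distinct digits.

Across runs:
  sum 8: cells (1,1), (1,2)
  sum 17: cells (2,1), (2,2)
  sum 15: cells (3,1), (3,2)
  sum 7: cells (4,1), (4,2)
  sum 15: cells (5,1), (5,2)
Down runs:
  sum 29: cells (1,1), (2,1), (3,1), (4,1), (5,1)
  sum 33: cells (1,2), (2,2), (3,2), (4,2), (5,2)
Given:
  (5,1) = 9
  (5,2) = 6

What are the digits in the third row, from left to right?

7 8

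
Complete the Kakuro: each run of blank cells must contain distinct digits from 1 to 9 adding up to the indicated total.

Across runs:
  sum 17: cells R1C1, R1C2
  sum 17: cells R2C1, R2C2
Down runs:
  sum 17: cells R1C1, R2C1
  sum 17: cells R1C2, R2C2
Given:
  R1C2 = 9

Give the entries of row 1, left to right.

17 in 2 cells must be {8,9}.
R1C1 = 17 − 9 = 8 completes the 17 across.
R2C1 = 17 − 8 = 9 completes the 17 down.
R2C2 = 17 − 9 = 8 completes the 17 across.

8 9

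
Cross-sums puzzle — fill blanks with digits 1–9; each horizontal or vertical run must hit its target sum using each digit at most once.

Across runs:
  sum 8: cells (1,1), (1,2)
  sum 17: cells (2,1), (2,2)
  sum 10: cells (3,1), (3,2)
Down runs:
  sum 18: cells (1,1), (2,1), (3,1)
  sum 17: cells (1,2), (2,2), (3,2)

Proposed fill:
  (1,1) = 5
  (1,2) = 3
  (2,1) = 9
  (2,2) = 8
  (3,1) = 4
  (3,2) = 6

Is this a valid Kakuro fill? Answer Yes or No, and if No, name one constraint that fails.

Across: 5+3=8; 9+8=17; 4+6=10. Down: 5+9+4=18; 3+8+6=17. No digit repeats within any run.

Yes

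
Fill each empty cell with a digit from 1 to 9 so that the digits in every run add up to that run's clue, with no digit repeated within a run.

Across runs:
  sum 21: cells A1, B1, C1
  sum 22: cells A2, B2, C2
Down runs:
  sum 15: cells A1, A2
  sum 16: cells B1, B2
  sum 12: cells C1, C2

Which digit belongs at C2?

16 in 2 cells must be {7,9}.
Nothing is forced directly, so branch on B1, whose candidates are 7 or 9. If B1 = 9: that forces B2 = 7, C2 = 9, after which C1 would have to be in {4,5,7,8} for the 21 across but in {3} for the 12 down — contradiction. So B1 = 7.
B2 = 16 − 7 = 9 completes the 16 down.
Nothing is forced directly, so branch on C2, whose candidates are 5 or 7 or 8. If C2 = 5: then C1 would have to be in {5,6,8,9} for the 21 across but in {7} for the 12 down — contradiction. If C2 = 8: then C1 would have to be in {5,6,8,9} for the 21 across but in {4} for the 12 down — contradiction. So C2 = 7.
C1 = 12 − 7 = 5 completes the 12 down.
A2 = 22 − 16 = 6 completes the 22 across.
A1 = 21 − 12 = 9 completes the 21 across.

7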